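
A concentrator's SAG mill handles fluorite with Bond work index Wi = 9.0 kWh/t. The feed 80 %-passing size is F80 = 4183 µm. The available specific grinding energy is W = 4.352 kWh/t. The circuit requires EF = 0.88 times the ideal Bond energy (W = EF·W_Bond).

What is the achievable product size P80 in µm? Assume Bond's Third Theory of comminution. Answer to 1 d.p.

Bond: W = 10·Wi·(1/√P80 − 1/√F80)
W_Bond = W / EF = 4.352 / 0.88 = 4.9455 kWh/t
1/√P80 = 1/√F80 + W_Bond/(10·Wi)
  = 4.9455/(10·9.0) + 1/√4183 = 0.054949 + 0.015462 = 0.070411
P80 = (1/0.070411)² = 14.2023² = 201.71 µm

P80 = 201.7 µm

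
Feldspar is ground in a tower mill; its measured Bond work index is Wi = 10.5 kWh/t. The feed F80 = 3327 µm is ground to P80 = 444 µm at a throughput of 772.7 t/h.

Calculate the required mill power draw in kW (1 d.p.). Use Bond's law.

W = 10·Wi·(P80^(-½) − F80^(-½))
W = 10·10.5·(1/√444 − 1/√3327) = 10·10.5·(0.030121) = 3.1627 kWh/t
P_mill = W·ṁ = 3.1627·772.7 = 2443.8 kW

P = 2443.8 kW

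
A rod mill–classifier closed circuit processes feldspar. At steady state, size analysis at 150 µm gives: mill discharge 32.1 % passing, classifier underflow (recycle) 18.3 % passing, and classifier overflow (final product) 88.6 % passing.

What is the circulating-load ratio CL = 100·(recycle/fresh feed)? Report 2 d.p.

Two-product formula at 150 µm:
r = (o − d)/(d − u)
r = (88.6 − 32.1)/(32.1 − 18.3) = 56.5/13.8 = 4.0942
CL = 100·r = 409.42 %

CL = 409.42 %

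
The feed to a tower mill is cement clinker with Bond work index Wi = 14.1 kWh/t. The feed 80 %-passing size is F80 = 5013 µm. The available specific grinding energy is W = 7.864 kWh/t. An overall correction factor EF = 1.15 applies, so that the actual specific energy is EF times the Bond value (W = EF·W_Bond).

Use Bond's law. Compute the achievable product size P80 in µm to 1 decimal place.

P80 = 255.0 µm

W = 10 Wi (P80^-0.5 − F80^-0.5)
W_Bond = W / EF = 7.864 / 1.15 = 6.8383 kWh/t
⇒ 1/√P80 = W_Bond/(10 Wi) + 1/√F80
  = 6.8383/(10·14.1) + 1/√5013 = 0.048498 + 0.014124 = 0.062622
P80 = (1/0.062622)² = 15.9688² = 255.00 µm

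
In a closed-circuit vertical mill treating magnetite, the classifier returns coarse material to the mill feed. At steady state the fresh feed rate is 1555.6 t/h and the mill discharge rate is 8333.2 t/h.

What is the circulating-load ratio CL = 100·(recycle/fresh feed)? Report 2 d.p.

Mill node: discharge = fresh + recycle.
R = M − F = 8333.2 − 1555.6 = 6777.6 t/h
CL = 100·R/F = 100·6777.6/1555.6 = 435.69 %

CL = 435.69 %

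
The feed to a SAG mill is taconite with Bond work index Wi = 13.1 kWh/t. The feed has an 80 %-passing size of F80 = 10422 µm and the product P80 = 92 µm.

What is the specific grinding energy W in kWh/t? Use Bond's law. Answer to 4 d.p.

W = 12.3745 kWh/t

W = 10·Wi·[P80^(−½) − F80^(−½)]
1/√92 = 0.104257;  1/√10422 = 0.009795
W = 10·13.1·(0.104257 − 0.009795) = 12.3745 kWh/t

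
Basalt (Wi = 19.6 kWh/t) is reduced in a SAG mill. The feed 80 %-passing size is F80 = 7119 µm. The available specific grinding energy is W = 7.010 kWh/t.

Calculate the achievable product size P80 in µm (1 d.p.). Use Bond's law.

Bond: W = 10·Wi·(1/√P80 − 1/√F80)
⇒ 1/√P80 = W/(10·Wi) + 1/√F80
  = 7.0100/(10·19.6) + 1/√7119 = 0.035765 + 0.011852 = 0.047617
P80 = (1/0.047617)² = 21.0008² = 441.03 µm

P80 = 441.0 µm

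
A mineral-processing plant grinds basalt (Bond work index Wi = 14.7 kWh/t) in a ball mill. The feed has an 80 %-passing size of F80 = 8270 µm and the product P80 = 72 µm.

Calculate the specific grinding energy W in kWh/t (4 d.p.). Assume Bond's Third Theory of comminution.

W = 15.7077 kWh/t

W = 10 Wi (P80^-0.5 − F80^-0.5)
1/√72 = 0.117851;  1/√8270 = 0.010996
W = 10·14.7·(0.117851 − 0.010996) = 15.7077 kWh/t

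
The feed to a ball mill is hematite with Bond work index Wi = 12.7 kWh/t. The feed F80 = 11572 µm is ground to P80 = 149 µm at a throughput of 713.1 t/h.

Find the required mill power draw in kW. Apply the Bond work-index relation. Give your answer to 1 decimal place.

P = 6577.4 kW

W = 10 Wi (1/√P80 − 1/√F80)  [Bond]
W = 10·12.7·(1/√149 − 1/√11572) = 10·12.7·(0.072627) = 9.2237 kWh/t
Power = W × throughput = 9.2237 kWh/t × 713.1 t/h = 6577.4 kW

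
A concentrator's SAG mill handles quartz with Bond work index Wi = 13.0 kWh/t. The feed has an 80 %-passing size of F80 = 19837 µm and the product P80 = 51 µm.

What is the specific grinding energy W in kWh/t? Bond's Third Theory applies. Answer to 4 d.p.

W = 17.2806 kWh/t

W = 10·Wi·[P80^(−½) − F80^(−½)]
1/√51 = 0.140028;  1/√19837 = 0.007100
W = 10·13.0·(0.140028 − 0.007100) = 17.2806 kWh/t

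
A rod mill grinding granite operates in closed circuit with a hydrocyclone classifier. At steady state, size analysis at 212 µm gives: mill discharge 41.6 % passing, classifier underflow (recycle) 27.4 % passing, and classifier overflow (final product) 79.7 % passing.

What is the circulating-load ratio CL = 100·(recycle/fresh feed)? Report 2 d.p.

Classifier node, passing 212 µm:
r = (o − d)/(d − u)
r = (79.7 − 41.6)/(41.6 − 27.4) = 38.1/14.2 = 2.6831
CL = 100·r = 268.31 %

CL = 268.31 %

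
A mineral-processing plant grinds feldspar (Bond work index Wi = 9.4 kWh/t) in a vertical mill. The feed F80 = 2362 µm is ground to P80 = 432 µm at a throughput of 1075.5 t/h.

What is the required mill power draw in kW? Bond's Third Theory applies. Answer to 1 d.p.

P = 2783.9 kW

W = 10·Wi·(P80^(-½) − F80^(-½))
W = 10·9.4·(1/√432 − 1/√2362) = 10·9.4·(0.027537) = 2.5884 kWh/t
P = W·T = 2.5884·1075.5 = 2783.9 kW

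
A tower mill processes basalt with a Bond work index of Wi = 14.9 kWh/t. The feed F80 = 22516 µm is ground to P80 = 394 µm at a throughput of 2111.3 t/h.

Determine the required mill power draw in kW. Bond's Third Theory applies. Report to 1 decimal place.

W = 10 Wi (1/√P80 − 1/√F80)  [Bond]
W = 10·14.9·(1/√394 − 1/√22516) = 10·14.9·(0.043715) = 6.5135 kWh/t
P = W·T = 6.5135·2111.3 = 13752.0 kW

P = 13752.0 kW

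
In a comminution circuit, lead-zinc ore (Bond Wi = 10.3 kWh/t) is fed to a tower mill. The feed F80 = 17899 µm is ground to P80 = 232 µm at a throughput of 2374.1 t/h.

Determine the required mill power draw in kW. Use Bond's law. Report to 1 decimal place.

P = 14226.6 kW

W = 10·Wi·(P80^(-½) − F80^(-½))
W = 10·10.3·(1/√232 − 1/√17899) = 10·10.3·(0.058179) = 5.9924 kWh/t
Mill draw = 5.9924 × 2374.1 = 14226.6 kW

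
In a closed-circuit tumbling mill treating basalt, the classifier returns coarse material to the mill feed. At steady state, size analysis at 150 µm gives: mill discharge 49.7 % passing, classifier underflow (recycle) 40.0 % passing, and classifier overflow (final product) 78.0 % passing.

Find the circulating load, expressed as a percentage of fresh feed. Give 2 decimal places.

CL = 291.75 %

Mass balance on the −150 µm fraction:
d + r·d = r·u + o → r(d−u) = o−d
r = (78.0 − 49.7)/(49.7 − 40.0) = 28.3/9.7 = 2.9175
CL = 100·r = 291.75 %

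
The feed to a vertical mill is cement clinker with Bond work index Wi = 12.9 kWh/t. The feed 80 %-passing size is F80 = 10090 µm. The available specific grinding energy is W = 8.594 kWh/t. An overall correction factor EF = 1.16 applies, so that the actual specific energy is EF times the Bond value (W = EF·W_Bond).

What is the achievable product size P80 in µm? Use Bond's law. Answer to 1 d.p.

P80 = 220.2 µm

W_Bond = 10·Wi·(1/√P₈₀ − 1/√F₈₀)
W_Bond = W / EF = 8.594 / 1.16 = 7.4086 kWh/t
P80^(−½) = W_Bond/(10 Wi) + F80^(−½)
  = 7.4086/(10·12.9) + 1/√10090 = 0.057431 + 0.009955 = 0.067386
P80 = (1/0.067386)² = 14.8398² = 220.22 µm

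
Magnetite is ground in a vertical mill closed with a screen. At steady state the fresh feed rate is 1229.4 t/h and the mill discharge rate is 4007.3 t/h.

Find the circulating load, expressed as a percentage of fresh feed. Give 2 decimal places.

CL = 225.96 %

Steady state: M = F + R.
R = M − F = 4007.3 − 1229.4 = 2777.9 t/h
CL = 100·R/F = 100·2777.9/1229.4 = 225.96 %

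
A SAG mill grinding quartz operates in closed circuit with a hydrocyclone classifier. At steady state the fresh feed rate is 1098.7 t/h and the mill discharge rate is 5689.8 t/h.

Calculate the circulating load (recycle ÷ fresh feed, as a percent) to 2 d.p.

M = F + R at steady state, so:
R = M − F = 5689.8 − 1098.7 = 4591.1 t/h
CL = 100·R/F = 100·4591.1/1098.7 = 417.87 %

CL = 417.87 %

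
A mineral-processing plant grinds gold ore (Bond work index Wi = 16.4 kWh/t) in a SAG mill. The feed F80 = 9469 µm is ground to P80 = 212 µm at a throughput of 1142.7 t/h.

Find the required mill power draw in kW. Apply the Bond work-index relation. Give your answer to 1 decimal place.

Bond:  W = 10 Wi (1/√P − 1/√F)
W = 10·16.4·(1/√212 − 1/√9469) = 10·16.4·(0.058404) = 9.5782 kWh/t
Power = W × throughput = 9.5782 kWh/t × 1142.7 t/h = 10945.0 kW

P = 10945.0 kW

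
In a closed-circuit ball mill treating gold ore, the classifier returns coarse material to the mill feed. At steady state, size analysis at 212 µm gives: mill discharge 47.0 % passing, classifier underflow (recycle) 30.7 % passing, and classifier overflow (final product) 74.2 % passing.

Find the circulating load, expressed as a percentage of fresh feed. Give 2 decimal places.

Let r = R/F. Size balance at 212 µm:
d + r·d = r·u + o → r(d−u) = o−d
r = (74.2 − 47.0)/(47.0 − 30.7) = 27.2/16.3 = 1.6687
CL = 100·r = 166.87 %

CL = 166.87 %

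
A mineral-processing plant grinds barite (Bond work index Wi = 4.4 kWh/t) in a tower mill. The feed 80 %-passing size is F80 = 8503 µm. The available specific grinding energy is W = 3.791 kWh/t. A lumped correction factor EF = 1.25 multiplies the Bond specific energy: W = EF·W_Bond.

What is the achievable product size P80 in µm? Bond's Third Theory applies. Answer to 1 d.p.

P80 = 157.1 µm

W = 10 Wi (P80^-0.5 − F80^-0.5)
W_Bond = W / EF = 3.791 / 1.25 = 3.0328 kWh/t
⇒ 1/√P80 = W_Bond/(10·Wi) + 1/√F80
  = 3.0328/(10·4.4) + 1/√8503 = 0.068927 + 0.010845 = 0.079772
P80 = (1/0.079772)² = 12.5357² = 157.14 µm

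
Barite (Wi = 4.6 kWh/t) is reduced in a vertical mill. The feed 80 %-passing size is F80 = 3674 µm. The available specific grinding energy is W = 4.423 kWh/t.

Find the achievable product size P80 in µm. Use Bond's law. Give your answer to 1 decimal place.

P80 = 78.8 µm

W = 10 Wi (P80^-0.5 − F80^-0.5)
1/√P80 = 1/√F80 + W/(10·Wi)
  = 4.4230/(10·4.6) + 1/√3674 = 0.096152 + 0.016498 = 0.112650
P80 = (1/0.112650)² = 8.8770² = 78.80 µm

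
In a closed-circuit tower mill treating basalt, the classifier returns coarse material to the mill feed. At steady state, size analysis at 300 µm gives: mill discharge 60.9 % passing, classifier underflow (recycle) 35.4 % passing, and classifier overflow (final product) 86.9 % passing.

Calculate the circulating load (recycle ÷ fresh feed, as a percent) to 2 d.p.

Classifier node, passing 300 µm:
(1+r)·d = r·u + o ⇒ r = (o−d)/(d−u)
r = (86.9 − 60.9)/(60.9 − 35.4) = 26.0/25.5 = 1.0196
CL = 100·r = 101.96 %

CL = 101.96 %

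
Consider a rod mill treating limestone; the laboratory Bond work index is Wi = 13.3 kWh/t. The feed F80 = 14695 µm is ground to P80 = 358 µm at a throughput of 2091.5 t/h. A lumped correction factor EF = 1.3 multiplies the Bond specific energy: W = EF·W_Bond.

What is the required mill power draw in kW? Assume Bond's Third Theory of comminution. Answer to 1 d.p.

P = 16129.1 kW

Bond: W = 10·Wi·(1/√P80 − 1/√F80)
W = 10·13.3·(1/√358 − 1/√14695) = 10·13.3·(0.044602) = 5.9321 kWh/t
With EF = 1.3: W = 5.9321·1.3 = 7.7118 kWh/t
P_mill = W·ṁ = 7.7118·2091.5 = 16129.1 kW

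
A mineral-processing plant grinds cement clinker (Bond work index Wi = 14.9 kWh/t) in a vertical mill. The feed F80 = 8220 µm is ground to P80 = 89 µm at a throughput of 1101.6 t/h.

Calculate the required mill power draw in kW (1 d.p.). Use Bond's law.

P = 15588.2 kW

Bond:  W = 10 Wi (1/√P − 1/√F)
W = 10·14.9·(1/√89 − 1/√8220) = 10·14.9·(0.094970) = 14.1505 kWh/t
P = W·T = 14.1505·1101.6 = 15588.2 kW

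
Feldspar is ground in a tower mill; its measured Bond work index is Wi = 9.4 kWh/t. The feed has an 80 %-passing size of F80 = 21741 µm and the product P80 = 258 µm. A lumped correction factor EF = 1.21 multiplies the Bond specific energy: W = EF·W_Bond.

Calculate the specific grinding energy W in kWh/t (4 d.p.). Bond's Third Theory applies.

Bond:  W = 10 Wi (1/√P − 1/√F)
1/√258 = 0.062257;  1/√21741 = 0.006782
W = 10·9.4·(0.062257 − 0.006782) = 5.2147 kWh/t
Corrected W = EF·W_Bond = 1.21·5.2147 = 6.3098 kWh/t

W = 6.3098 kWh/t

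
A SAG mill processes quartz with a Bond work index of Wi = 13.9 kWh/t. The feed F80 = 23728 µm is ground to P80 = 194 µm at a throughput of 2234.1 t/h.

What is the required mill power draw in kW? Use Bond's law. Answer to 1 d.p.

P = 20279.5 kW

W = 10 Wi (1/√P80 − 1/√F80)  [Bond]
W = 10·13.9·(1/√194 − 1/√23728) = 10·13.9·(0.065304) = 9.0772 kWh/t
Power = W × throughput = 9.0772 kWh/t × 2234.1 t/h = 20279.5 kW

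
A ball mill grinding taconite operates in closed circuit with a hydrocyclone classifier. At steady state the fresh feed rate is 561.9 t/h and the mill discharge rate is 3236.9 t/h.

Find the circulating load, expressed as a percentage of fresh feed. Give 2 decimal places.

CL = 476.06 %

Discharge = new feed + return, hence
R = M − F = 3236.9 − 561.9 = 2675.0 t/h
CL = 100·R/F = 100·2675.0/561.9 = 476.06 %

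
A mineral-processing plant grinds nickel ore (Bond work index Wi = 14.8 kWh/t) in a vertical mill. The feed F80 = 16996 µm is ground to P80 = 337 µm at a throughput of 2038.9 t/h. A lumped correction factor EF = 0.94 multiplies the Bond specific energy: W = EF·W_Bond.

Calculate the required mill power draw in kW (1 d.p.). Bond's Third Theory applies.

P = 13275.7 kW

W = 10 Wi (P80^-0.5 − F80^-0.5)
W = 10·14.8·(1/√337 − 1/√16996) = 10·14.8·(0.046803) = 6.9268 kWh/t
With EF = 0.94: W = 6.9268·0.94 = 6.5112 kWh/t
Power = W × throughput = 6.5112 kWh/t × 2038.9 t/h = 13275.7 kW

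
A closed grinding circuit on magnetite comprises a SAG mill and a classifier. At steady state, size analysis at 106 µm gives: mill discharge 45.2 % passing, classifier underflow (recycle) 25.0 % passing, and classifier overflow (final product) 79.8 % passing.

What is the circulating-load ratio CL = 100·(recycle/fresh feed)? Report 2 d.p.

CL = 171.29 %

Classifier node, passing 106 µm:
r = (o − d)/(d − u)
r = (79.8 − 45.2)/(45.2 − 25.0) = 34.6/20.2 = 1.7129
CL = 100·r = 171.29 %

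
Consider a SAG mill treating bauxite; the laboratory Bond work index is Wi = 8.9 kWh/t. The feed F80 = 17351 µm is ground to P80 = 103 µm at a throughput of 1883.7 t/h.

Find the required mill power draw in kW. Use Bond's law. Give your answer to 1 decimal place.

P = 15246.2 kW

W = 10 Wi / √P80 − 10 Wi / √F80
W = 10·8.9·(1/√103 − 1/√17351) = 10·8.9·(0.090941) = 8.0938 kWh/t
P = W·T = 8.0938·1883.7 = 15246.2 kW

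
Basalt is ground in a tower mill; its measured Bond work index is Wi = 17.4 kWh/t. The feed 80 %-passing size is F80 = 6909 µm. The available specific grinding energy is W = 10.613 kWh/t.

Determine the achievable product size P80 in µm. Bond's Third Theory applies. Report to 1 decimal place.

W_Bond = 10·Wi·(1/√P₈₀ − 1/√F₈₀)
⇒ 1/√P80 = W/(10·Wi) + 1/√F80
  = 10.6130/(10·17.4) + 1/√6909 = 0.060994 + 0.012031 = 0.073025
P80 = (1/0.073025)² = 13.6939² = 187.52 µm

P80 = 187.5 µm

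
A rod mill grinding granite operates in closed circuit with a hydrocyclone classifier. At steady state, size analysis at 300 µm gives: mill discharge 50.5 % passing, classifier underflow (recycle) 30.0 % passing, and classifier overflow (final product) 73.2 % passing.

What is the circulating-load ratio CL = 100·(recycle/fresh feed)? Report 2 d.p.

Classifier node, passing 300 µm:
r = (o − d)/(d − u)
r = (73.2 − 50.5)/(50.5 − 30.0) = 22.7/20.5 = 1.1073
CL = 100·r = 110.73 %

CL = 110.73 %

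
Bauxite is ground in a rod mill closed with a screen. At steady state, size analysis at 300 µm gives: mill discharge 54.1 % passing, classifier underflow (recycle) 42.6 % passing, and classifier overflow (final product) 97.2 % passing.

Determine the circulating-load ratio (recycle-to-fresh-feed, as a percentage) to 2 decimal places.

CL = 374.78 %

Let r = R/F. Size balance at 300 µm:
Fd + Rd = Ru + Fo ⇒ R/F = (o−d)/(d−u)
r = (97.2 − 54.1)/(54.1 − 42.6) = 43.1/11.5 = 3.7478
CL = 100·r = 374.78 %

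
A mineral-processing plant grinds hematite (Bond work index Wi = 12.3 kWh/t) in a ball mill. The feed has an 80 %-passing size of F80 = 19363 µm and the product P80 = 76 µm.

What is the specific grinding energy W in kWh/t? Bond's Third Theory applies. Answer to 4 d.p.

W = 10 Wi / √P80 − 10 Wi / √F80
1/√76 = 0.114708;  1/√19363 = 0.007186
W = 10·12.3·(0.114708 − 0.007186) = 13.2251 kWh/t

W = 13.2251 kWh/t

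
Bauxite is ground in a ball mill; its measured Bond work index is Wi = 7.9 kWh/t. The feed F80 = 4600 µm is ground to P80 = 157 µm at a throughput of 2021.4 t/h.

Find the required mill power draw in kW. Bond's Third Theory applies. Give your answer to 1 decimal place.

W = 10 Wi (P80^-0.5 − F80^-0.5)
W = 10·7.9·(1/√157 − 1/√4600) = 10·7.9·(0.065064) = 5.1401 kWh/t
Power = W × throughput = 5.1401 kWh/t × 2021.4 t/h = 10390.2 kW

P = 10390.2 kW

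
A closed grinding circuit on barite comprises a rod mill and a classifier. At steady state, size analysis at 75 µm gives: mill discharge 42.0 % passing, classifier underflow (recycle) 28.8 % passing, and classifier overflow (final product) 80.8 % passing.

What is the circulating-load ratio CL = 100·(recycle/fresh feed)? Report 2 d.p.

CL = 293.94 %

Let r = R/F. Size balance at 75 µm:
Fd + Rd = Ru + Fo ⇒ R/F = (o−d)/(d−u)
r = (80.8 − 42.0)/(42.0 − 28.8) = 38.8/13.2 = 2.9394
CL = 100·r = 293.94 %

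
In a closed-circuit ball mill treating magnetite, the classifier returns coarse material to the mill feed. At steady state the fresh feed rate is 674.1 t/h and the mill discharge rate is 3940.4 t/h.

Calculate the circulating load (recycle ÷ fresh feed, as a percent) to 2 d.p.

M = F + R at steady state, so:
R = M − F = 3940.4 − 674.1 = 3266.3 t/h
CL = 100·R/F = 100·3266.3/674.1 = 484.54 %

CL = 484.54 %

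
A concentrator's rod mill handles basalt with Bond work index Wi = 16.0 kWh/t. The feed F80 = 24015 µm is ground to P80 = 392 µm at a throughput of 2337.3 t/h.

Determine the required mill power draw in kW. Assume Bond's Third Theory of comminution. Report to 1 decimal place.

Bond: W = 10·Wi·(1/√P80 − 1/√F80)
W = 10·16.0·(1/√392 − 1/√24015) = 10·16.0·(0.044055) = 7.0487 kWh/t
P = W·T = 7.0487·2337.3 = 16475.0 kW

P = 16475.0 kW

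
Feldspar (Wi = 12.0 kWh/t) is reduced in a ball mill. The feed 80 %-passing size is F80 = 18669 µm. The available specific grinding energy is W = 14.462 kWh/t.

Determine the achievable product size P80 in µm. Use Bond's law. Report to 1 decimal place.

P80 = 61.2 µm

W = 10·Wi·(P80^(-½) − F80^(-½))
P80^-0.5 = F80^-0.5 + W/(10 Wi)
  = 14.4620/(10·12.0) + 1/√18669 = 0.120517 + 0.007319 = 0.127835
P80 = (1/0.127835)² = 7.8226² = 61.19 µm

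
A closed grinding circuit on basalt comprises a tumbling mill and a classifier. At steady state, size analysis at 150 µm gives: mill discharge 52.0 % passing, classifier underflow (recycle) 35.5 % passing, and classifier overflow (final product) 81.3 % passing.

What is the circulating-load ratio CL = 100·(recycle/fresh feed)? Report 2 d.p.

Two-product formula at 150 µm:
r = (o − d)/(d − u)
r = (81.3 − 52.0)/(52.0 − 35.5) = 29.3/16.5 = 1.7758
CL = 100·r = 177.58 %

CL = 177.58 %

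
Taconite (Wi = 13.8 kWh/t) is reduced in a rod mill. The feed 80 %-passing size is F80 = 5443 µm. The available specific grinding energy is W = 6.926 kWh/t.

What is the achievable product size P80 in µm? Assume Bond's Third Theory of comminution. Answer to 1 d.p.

W = 10 Wi (P80^-0.5 − F80^-0.5)
⇒ 1/√P80 = W/(10·Wi) + 1/√F80
  = 6.9260/(10·13.8) + 1/√5443 = 0.050188 + 0.013554 = 0.063743
P80 = (1/0.063743)² = 15.6880² = 246.11 µm

P80 = 246.1 µm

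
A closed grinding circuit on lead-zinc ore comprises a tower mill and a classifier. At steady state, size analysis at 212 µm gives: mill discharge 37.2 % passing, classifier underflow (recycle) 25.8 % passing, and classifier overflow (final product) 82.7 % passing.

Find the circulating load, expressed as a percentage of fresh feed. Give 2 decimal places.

Balance %-passing 212 µm (r = R/F):
Fd + Rd = Ru + Fo ⇒ R/F = (o−d)/(d−u)
r = (82.7 − 37.2)/(37.2 − 25.8) = 45.5/11.4 = 3.9912
CL = 100·r = 399.12 %

CL = 399.12 %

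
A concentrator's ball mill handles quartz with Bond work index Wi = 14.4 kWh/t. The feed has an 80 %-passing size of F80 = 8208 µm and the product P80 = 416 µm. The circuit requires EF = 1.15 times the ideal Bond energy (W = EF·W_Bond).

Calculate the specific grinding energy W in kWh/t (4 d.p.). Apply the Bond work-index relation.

W = 10 Wi / √P80 − 10 Wi / √F80
1/√416 = 0.049029;  1/√8208 = 0.011038
W = 10·14.4·(0.049029 − 0.011038) = 5.4707 kWh/t
W_actual = 1.15 × 5.4707 = 6.2914 kWh/t

W = 6.2914 kWh/t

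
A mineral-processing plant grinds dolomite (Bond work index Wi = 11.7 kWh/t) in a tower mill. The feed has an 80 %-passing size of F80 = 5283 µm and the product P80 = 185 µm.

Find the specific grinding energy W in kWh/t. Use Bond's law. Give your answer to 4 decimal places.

W = 6.9923 kWh/t

W_Bond = 10·Wi·(1/√P₈₀ − 1/√F₈₀)
1/√185 = 0.073521;  1/√5283 = 0.013758
W = 10·11.7·(0.073521 − 0.013758) = 6.9923 kWh/t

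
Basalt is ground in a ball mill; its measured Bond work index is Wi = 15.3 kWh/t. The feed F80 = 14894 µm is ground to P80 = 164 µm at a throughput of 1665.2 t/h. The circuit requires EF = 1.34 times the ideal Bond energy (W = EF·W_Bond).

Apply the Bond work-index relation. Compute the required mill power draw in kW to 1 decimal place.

Bond:  W = 10 Wi (1/√P − 1/√F)
W = 10·15.3·(1/√164 − 1/√14894) = 10·15.3·(0.069893) = 10.6936 kWh/t
Corrected W = EF·W_Bond = 1.34·10.6936 = 14.3294 kWh/t
Mill draw = 14.3294 × 1665.2 = 23861.4 kW

P = 23861.4 kW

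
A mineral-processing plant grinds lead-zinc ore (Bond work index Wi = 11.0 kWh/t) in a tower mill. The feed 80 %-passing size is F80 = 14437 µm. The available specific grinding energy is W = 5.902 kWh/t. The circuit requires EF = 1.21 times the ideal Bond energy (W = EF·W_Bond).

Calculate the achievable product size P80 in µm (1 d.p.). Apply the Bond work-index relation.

P80 = 360.5 µm

W = 10·Wi·(P80^(-½) − F80^(-½))
W_Bond = W / EF = 5.902 / 1.21 = 4.8777 kWh/t
P80^(−½) = W_Bond/(10 Wi) + F80^(−½)
  = 4.8777/(10·11.0) + 1/√14437 = 0.044343 + 0.008323 = 0.052665
P80 = (1/0.052665)² = 18.9879² = 360.54 µm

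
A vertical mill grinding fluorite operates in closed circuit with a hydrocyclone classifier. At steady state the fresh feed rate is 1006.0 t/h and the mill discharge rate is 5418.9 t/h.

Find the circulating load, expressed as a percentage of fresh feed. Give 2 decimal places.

Discharge = new feed + return, hence
R = M − F = 5418.9 − 1006.0 = 4412.9 t/h
CL = 100·R/F = 100·4412.9/1006.0 = 438.66 %

CL = 438.66 %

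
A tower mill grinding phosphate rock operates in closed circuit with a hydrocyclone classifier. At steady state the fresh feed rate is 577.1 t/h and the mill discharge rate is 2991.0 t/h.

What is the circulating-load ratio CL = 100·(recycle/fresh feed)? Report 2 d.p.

Discharge = new feed + return, hence
R = M − F = 2991.0 − 577.1 = 2413.9 t/h
CL = 100·R/F = 100·2413.9/577.1 = 418.28 %

CL = 418.28 %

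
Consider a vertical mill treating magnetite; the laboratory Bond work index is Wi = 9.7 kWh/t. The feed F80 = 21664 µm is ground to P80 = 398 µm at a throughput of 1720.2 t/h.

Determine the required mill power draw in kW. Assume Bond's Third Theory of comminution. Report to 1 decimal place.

Bond:  W = 10 Wi (1/√P − 1/√F)
W = 10·9.7·(1/√398 − 1/√21664) = 10·9.7·(0.043331) = 4.2031 kWh/t
Mill draw = 4.2031 × 1720.2 = 7230.2 kW

P = 7230.2 kW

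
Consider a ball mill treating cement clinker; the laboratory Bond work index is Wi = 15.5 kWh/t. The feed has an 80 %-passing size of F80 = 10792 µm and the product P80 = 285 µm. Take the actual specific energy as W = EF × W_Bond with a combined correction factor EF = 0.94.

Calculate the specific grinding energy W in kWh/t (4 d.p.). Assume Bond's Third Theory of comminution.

W = 10 Wi (P80^-0.5 − F80^-0.5)
1/√285 = 0.059235;  1/√10792 = 0.009626
W = 10·15.5·(0.059235 − 0.009626) = 7.6894 kWh/t
Apply correction: 7.6894 × 0.94 = 7.2280 kWh/t

W = 7.2280 kWh/t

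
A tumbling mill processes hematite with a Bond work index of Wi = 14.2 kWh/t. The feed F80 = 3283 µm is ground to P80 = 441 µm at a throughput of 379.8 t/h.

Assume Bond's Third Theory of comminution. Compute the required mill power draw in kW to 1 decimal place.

W_Bond = 10·Wi·(1/√P₈₀ − 1/√F₈₀)
W = 10·14.2·(1/√441 − 1/√3283) = 10·14.2·(0.030166) = 4.2836 kWh/t
P_mill = W·ṁ = 4.2836·379.8 = 1626.9 kW

P = 1626.9 kW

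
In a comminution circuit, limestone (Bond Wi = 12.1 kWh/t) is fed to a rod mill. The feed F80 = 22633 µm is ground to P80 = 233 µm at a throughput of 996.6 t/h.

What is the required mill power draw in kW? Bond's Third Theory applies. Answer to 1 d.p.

P = 7098.5 kW

Bond: W = 10·Wi·(1/√P80 − 1/√F80)
W = 10·12.1·(1/√233 − 1/√22633) = 10·12.1·(0.058865) = 7.1227 kWh/t
Mill draw = 7.1227 × 996.6 = 7098.5 kW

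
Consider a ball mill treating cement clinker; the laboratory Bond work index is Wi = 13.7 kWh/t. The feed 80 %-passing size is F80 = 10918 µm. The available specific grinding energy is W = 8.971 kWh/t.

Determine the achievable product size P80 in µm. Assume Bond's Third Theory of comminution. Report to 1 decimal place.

W = 10 Wi (P80^-0.5 − F80^-0.5)
P80^(−½) = W/(10 Wi) + F80^(−½)
  = 8.9710/(10·13.7) + 1/√10918 = 0.065482 + 0.009570 = 0.075052
P80 = (1/0.075052)² = 13.3241² = 177.53 µm

P80 = 177.5 µm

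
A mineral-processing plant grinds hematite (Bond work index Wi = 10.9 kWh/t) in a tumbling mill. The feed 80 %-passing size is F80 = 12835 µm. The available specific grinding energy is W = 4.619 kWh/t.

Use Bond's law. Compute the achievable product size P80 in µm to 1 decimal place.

Bond:  W = 10 Wi (1/√P − 1/√F)
P80^(−½) = W/(10 Wi) + F80^(−½)
  = 4.6190/(10·10.9) + 1/√12835 = 0.042376 + 0.008827 = 0.051203
P80 = (1/0.051203)² = 19.5301² = 381.43 µm

P80 = 381.4 µm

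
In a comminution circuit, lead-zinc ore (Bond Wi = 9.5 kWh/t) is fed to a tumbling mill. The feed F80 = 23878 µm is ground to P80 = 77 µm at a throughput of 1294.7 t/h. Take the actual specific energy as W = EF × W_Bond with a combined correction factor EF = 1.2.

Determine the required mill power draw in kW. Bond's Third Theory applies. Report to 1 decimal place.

P = 15864.9 kW

W = 10 Wi (1/√P80 − 1/√F80)  [Bond]
W = 10·9.5·(1/√77 − 1/√23878) = 10·9.5·(0.107489) = 10.2115 kWh/t
W_actual = 1.2 × 10.2115 = 12.2538 kWh/t
P_mill = W·ṁ = 12.2538·1294.7 = 15864.9 kW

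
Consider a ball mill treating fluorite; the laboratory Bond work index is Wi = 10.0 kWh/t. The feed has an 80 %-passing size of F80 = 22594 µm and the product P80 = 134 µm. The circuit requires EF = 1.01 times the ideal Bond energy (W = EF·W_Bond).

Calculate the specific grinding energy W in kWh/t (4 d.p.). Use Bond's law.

W = 8.0531 kWh/t

Bond:  W = 10 Wi (1/√P − 1/√F)
1/√134 = 0.086387;  1/√22594 = 0.006653
W = 10·10.0·(0.086387 − 0.006653) = 7.9734 kWh/t
Corrected W = EF·W_Bond = 1.01·7.9734 = 8.0531 kWh/t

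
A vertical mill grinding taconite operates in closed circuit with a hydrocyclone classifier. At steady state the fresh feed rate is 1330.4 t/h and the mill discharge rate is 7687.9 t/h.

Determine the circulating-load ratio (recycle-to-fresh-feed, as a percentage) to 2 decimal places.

CL = 477.86 %

M = F + R at steady state, so:
R = M − F = 7687.9 − 1330.4 = 6357.5 t/h
CL = 100·R/F = 100·6357.5/1330.4 = 477.86 %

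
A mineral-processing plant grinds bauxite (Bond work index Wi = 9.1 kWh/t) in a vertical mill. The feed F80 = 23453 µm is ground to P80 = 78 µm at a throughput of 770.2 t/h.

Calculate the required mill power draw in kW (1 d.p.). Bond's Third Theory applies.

P = 7478.3 kW

W = 10 Wi / √P80 − 10 Wi / √F80
W = 10·9.1·(1/√78 − 1/√23453) = 10·9.1·(0.106698) = 9.7095 kWh/t
P_mill = W·ṁ = 9.7095·770.2 = 7478.3 kW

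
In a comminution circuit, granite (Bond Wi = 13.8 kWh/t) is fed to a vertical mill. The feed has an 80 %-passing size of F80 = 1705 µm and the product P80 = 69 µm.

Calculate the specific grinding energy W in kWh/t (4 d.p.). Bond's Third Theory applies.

W = 13.2712 kWh/t

W_Bond = 10·Wi·(1/√P₈₀ − 1/√F₈₀)
1/√69 = 0.120386;  1/√1705 = 0.024218
W = 10·13.8·(0.120386 − 0.024218) = 13.2712 kWh/t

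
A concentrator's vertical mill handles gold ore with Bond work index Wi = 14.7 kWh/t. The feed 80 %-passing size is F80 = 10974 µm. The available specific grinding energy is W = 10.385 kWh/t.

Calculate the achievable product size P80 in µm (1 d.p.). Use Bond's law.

W_Bond = 10·Wi·(1/√P₈₀ − 1/√F₈₀)
P80^-0.5 = F80^-0.5 + W/(10 Wi)
  = 10.3850/(10·14.7) + 1/√10974 = 0.070646 + 0.009546 = 0.080192
P80 = (1/0.080192)² = 12.4700² = 155.50 µm

P80 = 155.5 µm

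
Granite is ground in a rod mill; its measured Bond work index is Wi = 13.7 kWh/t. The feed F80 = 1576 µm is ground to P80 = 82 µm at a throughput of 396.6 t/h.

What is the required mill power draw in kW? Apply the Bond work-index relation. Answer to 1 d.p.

W = 10 Wi (P80^-0.5 − F80^-0.5)
W = 10·13.7·(1/√82 − 1/√1576) = 10·13.7·(0.085242) = 11.6781 kWh/t
Power = W × throughput = 11.6781 kWh/t × 396.6 t/h = 4631.5 kW

P = 4631.5 kW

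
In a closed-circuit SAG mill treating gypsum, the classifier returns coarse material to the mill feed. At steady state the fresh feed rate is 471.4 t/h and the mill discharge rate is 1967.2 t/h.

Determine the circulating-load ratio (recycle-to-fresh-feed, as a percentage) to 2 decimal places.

Discharge = new feed + return, hence
R = M − F = 1967.2 − 471.4 = 1495.8 t/h
CL = 100·R/F = 100·1495.8/471.4 = 317.31 %

CL = 317.31 %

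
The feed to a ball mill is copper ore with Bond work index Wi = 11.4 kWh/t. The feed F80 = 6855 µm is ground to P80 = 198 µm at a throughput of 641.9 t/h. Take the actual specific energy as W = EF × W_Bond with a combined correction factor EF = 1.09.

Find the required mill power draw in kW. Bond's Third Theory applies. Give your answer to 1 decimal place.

Bond:  W = 10 Wi (1/√P − 1/√F)
W = 10·11.4·(1/√198 − 1/√6855) = 10·11.4·(0.058989) = 6.7247 kWh/t
Apply correction: 6.7247 × 1.09 = 7.3300 kWh/t
Mill draw = 7.3300 × 641.9 = 4705.1 kW

P = 4705.1 kW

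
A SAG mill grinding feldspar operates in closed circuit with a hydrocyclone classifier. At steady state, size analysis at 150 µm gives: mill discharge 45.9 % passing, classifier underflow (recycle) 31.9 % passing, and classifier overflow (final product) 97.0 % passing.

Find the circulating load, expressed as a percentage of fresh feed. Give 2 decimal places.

CL = 365.00 %

Balance %-passing 150 µm (r = R/F):
(1+r)·d = r·u + o ⇒ r = (o−d)/(d−u)
r = (97.0 − 45.9)/(45.9 − 31.9) = 51.1/14.0 = 3.6500
CL = 100·r = 365.00 %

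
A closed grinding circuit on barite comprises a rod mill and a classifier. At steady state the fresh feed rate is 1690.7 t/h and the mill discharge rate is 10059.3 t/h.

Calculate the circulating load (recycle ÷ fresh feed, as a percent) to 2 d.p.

Mill node: discharge = fresh + recycle.
R = M − F = 10059.3 − 1690.7 = 8368.6 t/h
CL = 100·R/F = 100·8368.6/1690.7 = 494.98 %

CL = 494.98 %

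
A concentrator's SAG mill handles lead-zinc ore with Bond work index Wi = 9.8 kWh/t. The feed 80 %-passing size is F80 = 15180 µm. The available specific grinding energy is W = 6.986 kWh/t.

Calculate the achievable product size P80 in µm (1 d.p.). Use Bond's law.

P80 = 158.6 µm

Bond: W = 10·Wi·(1/√P80 − 1/√F80)
⇒ 1/√P80 = W/(10·Wi) + 1/√F80
  = 6.9860/(10·9.8) + 1/√15180 = 0.071286 + 0.008116 = 0.079402
P80 = (1/0.079402)² = 12.5941² = 158.61 µm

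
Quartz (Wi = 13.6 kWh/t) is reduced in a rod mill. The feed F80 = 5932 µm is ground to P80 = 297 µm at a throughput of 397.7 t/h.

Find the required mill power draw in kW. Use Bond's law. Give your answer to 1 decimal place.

W_Bond = 10·Wi·(1/√P₈₀ − 1/√F₈₀)
W = 10·13.6·(1/√297 − 1/√5932) = 10·13.6·(0.045042) = 6.1257 kWh/t
Mill draw = 6.1257 × 397.7 = 2436.2 kW

P = 2436.2 kW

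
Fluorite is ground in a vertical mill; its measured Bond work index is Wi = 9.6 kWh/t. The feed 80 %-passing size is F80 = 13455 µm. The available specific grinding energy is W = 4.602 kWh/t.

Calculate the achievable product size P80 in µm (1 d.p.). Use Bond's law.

P80 = 312.6 µm

Bond:  W = 10 Wi (1/√P − 1/√F)
⇒ 1/√P80 = W/(10 Wi) + 1/√F80
  = 4.6020/(10·9.6) + 1/√13455 = 0.047938 + 0.008621 = 0.056559
P80 = (1/0.056559)² = 17.6808² = 312.61 µm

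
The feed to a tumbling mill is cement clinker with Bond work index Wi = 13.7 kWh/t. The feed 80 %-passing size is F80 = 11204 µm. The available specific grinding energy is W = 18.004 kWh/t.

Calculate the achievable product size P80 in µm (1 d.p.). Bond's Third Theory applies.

P80 = 50.4 µm

W = 10 Wi (1/√P80 − 1/√F80)  [Bond]
⇒ 1/√P80 = W/(10 Wi) + 1/√F80
  = 18.0040/(10·13.7) + 1/√11204 = 0.131416 + 0.009447 = 0.140863
P80 = (1/0.140863)² = 7.0991² = 50.40 µm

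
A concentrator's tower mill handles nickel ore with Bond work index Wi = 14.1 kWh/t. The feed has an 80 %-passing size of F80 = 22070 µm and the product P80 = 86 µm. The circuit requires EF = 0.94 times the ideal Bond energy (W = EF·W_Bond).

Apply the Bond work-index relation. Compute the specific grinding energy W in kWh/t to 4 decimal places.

W = 13.4000 kWh/t

W = 10 Wi / √P80 − 10 Wi / √F80
1/√86 = 0.107833;  1/√22070 = 0.006731
W = 10·14.1·(0.107833 − 0.006731) = 14.2553 kWh/t
W_actual = 0.94 × 14.2553 = 13.4000 kWh/t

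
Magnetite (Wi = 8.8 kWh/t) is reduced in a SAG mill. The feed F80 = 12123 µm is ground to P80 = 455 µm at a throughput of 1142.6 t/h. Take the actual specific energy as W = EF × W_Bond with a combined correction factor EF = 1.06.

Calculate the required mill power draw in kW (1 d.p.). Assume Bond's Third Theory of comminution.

P = 4028.6 kW

W = 10 Wi (P80^-0.5 − F80^-0.5)
W = 10·8.8·(1/√455 − 1/√12123) = 10·8.8·(0.037798) = 3.3263 kWh/t
Apply correction: 3.3263 × 1.06 = 3.5258 kWh/t
P = W·T = 3.5258·1142.6 = 4028.6 kW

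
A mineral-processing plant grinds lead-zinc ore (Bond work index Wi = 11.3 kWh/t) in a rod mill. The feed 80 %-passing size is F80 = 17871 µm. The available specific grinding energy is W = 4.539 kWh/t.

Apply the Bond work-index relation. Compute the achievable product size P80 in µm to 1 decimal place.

P80 = 440.5 µm

W = 10 Wi / √P80 − 10 Wi / √F80
P80^-0.5 = F80^-0.5 + W/(10 Wi)
  = 4.5390/(10·11.3) + 1/√17871 = 0.040168 + 0.007480 = 0.047649
P80 = (1/0.047649)² = 20.9870² = 440.45 µm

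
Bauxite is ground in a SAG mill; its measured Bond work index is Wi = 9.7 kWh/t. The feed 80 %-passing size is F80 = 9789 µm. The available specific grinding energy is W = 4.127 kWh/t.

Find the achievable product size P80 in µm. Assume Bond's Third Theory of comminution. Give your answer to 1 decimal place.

W = 10 Wi (P80^-0.5 − F80^-0.5)
P80^-0.5 = F80^-0.5 + W/(10 Wi)
  = 4.1270/(10·9.7) + 1/√9789 = 0.042546 + 0.010107 = 0.052654
P80 = (1/0.052654)² = 18.9921² = 360.70 µm

P80 = 360.7 µm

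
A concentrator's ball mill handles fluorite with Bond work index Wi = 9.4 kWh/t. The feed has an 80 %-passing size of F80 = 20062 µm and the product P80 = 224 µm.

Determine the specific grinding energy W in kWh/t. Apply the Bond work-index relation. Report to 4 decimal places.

W = 5.6170 kWh/t

Bond: W = 10·Wi·(1/√P80 − 1/√F80)
1/√224 = 0.066815;  1/√20062 = 0.007060
W = 10·9.4·(0.066815 − 0.007060) = 5.6170 kWh/t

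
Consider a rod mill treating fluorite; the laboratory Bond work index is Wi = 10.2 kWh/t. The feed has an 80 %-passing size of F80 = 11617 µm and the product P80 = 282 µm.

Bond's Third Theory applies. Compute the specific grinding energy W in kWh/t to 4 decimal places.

W = 5.1277 kWh/t

W = 10 Wi (P80^-0.5 − F80^-0.5)
1/√282 = 0.059549;  1/√11617 = 0.009278
W = 10·10.2·(0.059549 − 0.009278) = 5.1277 kWh/t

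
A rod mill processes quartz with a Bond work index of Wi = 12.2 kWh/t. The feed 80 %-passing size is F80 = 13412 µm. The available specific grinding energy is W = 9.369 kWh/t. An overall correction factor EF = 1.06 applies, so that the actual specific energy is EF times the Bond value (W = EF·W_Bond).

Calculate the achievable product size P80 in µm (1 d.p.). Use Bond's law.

Bond: W = 10·Wi·(1/√P80 − 1/√F80)
W_Bond = W / EF = 9.369 / 1.06 = 8.8387 kWh/t
⇒ 1/√P80 = W_Bond/(10·Wi) + 1/√F80
  = 8.8387/(10·12.2) + 1/√13412 = 0.072448 + 0.008635 = 0.081083
P80 = (1/0.081083)² = 12.3330² = 152.10 µm

P80 = 152.1 µm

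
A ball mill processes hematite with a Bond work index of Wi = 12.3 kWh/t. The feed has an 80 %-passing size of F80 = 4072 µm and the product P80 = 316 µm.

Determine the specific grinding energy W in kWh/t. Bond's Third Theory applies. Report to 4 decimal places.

Bond: W = 10·Wi·(1/√P80 − 1/√F80)
1/√316 = 0.056254;  1/√4072 = 0.015671
W = 10·12.3·(0.056254 − 0.015671) = 4.9918 kWh/t

W = 4.9918 kWh/t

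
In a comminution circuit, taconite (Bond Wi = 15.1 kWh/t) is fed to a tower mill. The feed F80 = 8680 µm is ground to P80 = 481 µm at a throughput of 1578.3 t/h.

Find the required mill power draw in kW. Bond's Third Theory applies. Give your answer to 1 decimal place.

Bond: W = 10·Wi·(1/√P80 − 1/√F80)
W = 10·15.1·(1/√481 − 1/√8680) = 10·15.1·(0.034863) = 5.2643 kWh/t
Mill draw = 5.2643 × 1578.3 = 8308.6 kW

P = 8308.6 kW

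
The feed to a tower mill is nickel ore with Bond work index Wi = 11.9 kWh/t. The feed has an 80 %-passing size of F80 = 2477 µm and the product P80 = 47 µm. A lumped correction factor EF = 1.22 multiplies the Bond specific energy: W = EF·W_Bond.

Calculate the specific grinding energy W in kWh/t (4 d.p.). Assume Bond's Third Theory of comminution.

W = 10·Wi·(P80^(-½) − F80^(-½))
1/√47 = 0.145865;  1/√2477 = 0.020093
W = 10·11.9·(0.145865 − 0.020093) = 14.9669 kWh/t
With EF = 1.22: W = 14.9669·1.22 = 18.2596 kWh/t

W = 18.2596 kWh/t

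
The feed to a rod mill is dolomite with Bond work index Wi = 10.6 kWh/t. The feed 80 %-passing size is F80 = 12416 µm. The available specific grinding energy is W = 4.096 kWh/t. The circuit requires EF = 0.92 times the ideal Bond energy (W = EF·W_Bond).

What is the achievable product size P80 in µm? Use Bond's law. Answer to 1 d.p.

P80 = 384.8 µm

Bond:  W = 10 Wi (1/√P − 1/√F)
W_Bond = W / EF = 4.096 / 0.92 = 4.4522 kWh/t
⇒ 1/√P80 = W_Bond/(10 Wi) + 1/√F80
  = 4.4522/(10·10.6) + 1/√12416 = 0.042002 + 0.008974 = 0.050976
P80 = (1/0.050976)² = 19.6170² = 384.83 µm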